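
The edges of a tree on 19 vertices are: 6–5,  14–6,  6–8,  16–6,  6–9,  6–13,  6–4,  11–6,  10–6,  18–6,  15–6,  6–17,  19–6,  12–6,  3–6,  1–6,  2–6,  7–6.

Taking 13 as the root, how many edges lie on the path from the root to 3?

Path from 13 to 3: 13 – 6 – 3, which has 2 edges.

2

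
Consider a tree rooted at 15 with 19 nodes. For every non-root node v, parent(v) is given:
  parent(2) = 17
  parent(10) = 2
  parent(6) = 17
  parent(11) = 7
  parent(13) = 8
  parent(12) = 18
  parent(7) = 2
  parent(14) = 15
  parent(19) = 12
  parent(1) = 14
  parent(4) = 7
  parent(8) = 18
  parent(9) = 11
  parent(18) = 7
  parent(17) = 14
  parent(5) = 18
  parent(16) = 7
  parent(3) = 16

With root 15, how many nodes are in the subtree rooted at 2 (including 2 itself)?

14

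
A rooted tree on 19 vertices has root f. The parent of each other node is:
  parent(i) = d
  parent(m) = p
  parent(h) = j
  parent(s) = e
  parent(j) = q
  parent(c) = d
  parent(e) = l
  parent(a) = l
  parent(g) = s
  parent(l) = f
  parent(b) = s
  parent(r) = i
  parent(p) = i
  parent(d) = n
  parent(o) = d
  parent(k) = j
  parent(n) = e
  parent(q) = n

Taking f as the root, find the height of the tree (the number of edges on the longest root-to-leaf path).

7

The longest root-to-leaf path is f–l–e–n–d–i–p–m (7 edges).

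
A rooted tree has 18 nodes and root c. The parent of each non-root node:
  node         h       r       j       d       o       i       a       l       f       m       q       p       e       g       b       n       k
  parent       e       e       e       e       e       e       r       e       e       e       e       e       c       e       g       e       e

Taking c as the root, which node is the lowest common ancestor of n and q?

e

n's ancestor chain is n, e, c and q's is q, e, c; they first meet at e.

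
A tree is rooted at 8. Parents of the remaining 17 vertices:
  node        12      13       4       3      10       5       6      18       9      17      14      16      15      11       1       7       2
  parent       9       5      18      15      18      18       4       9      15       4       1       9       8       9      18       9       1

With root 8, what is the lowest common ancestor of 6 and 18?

18

Path 6→root: 6 4 18 9 15 8; path 18→root: 18 9 15 8.
First common node: 18.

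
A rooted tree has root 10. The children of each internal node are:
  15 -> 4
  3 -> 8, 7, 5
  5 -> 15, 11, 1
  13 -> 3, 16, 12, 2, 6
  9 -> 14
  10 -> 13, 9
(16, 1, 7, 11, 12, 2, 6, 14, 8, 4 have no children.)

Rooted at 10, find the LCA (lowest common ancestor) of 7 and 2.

Path 7→root: 7 3 13 10; path 2→root: 2 13 10.
First common node: 13.

13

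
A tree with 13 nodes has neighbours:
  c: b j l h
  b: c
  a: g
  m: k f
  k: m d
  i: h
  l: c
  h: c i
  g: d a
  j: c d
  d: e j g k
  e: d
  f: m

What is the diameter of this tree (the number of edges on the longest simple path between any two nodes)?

7

BFS from f reaches i last, at distance 7; BFS from i confirms no node is farther.
Path: f - m - k - d - j - c - h - i.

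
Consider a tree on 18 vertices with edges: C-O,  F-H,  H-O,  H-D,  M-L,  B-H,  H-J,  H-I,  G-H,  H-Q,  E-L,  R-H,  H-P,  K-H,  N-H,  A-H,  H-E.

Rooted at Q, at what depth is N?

Q – H – N — 2 edges.

2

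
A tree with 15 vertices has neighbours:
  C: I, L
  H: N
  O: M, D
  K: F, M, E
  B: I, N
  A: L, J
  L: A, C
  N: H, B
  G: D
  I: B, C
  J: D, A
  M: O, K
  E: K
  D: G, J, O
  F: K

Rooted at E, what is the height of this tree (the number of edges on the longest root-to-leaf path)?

12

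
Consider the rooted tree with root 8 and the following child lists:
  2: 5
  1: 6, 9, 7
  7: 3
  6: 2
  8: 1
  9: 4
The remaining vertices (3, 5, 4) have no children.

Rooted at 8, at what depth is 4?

3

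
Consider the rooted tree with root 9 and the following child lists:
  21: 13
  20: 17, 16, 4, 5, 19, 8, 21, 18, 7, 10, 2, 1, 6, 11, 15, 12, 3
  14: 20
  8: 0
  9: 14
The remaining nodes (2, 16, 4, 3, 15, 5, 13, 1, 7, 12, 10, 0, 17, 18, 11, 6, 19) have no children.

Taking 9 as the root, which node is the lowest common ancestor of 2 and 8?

20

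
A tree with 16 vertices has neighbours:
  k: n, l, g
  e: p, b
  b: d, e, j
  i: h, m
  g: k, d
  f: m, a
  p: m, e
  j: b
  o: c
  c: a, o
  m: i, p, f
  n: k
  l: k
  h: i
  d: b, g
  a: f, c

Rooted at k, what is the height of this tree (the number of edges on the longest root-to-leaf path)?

The longest root-to-leaf path is k → g → d → b → e → p → m → f → a → c → o (10 edges).

10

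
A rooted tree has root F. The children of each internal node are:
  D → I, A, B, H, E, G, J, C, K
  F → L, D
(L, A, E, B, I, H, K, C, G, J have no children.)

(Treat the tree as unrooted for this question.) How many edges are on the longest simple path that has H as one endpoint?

3

A farthest node from H is L.
The path H-D-F-L has 3 edges.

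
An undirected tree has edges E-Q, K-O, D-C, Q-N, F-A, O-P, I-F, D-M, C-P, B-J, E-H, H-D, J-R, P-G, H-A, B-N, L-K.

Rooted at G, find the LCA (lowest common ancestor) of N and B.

Path N→root: N Q E H D C P G; path B→root: B N Q E H D C P G.
First common node: N.

N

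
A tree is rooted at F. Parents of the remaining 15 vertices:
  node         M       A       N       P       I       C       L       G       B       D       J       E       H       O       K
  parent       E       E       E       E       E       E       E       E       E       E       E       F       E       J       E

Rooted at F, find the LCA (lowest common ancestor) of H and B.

Path H→root: H E F; path B→root: B E F.
First common node: E.

E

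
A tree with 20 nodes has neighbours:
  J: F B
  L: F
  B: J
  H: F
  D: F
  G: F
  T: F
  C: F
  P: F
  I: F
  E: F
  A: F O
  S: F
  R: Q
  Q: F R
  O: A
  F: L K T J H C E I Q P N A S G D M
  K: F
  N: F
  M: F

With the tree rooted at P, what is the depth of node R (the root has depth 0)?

Path from P to R: P–F–Q–R, which has 3 edges.

3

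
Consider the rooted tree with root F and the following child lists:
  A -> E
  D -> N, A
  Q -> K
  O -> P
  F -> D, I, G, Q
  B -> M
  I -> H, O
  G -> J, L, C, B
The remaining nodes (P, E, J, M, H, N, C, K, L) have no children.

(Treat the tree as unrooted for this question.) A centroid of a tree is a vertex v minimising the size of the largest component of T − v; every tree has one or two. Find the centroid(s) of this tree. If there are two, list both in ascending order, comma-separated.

If F is removed the pieces have sizes 6, 4, 4, 2, all ≤ ⌊17/2⌋ = 8.
No neighbour of F does as well, so F is the unique centroid.

F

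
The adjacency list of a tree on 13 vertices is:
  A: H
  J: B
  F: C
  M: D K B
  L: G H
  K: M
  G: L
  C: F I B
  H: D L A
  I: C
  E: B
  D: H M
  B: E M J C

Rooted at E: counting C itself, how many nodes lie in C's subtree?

3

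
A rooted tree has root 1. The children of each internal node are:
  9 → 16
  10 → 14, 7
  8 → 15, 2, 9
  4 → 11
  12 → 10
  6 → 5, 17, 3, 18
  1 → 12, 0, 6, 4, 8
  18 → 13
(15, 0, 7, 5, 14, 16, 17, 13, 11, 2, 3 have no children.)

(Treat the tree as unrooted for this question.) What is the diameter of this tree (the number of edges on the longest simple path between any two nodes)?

6

A longest path is 7 - 10 - 12 - 1 - 6 - 18 - 13, with 6 edges.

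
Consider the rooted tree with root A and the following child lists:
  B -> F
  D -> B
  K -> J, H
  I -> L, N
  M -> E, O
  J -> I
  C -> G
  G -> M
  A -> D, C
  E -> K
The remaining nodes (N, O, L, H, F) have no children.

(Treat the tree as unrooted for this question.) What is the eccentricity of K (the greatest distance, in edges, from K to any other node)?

Distances from K peak at 8, attained at F.
K – E – M – G – C – A – D – B – F

8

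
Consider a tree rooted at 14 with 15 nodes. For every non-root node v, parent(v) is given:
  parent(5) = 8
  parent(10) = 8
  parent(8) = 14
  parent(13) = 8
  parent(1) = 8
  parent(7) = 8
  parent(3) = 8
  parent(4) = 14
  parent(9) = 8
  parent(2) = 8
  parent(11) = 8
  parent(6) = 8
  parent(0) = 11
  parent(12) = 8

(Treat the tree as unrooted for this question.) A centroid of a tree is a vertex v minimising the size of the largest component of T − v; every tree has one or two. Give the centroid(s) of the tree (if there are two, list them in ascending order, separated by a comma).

8

Removing 8 splits the tree into components of sizes 2, 2, 1, 1, 1, 1, 1, 1, 1, 1, 1, 1; the largest is 2 ≤ ⌊15/2⌋ = 7.
No neighbour of 8 does as well, so 8 is the unique centroid.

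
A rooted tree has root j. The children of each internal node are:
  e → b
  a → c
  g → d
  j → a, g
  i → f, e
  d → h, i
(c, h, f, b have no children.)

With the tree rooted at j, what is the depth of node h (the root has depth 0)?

Path from j to h: j – g – d – h, which has 3 edges.

3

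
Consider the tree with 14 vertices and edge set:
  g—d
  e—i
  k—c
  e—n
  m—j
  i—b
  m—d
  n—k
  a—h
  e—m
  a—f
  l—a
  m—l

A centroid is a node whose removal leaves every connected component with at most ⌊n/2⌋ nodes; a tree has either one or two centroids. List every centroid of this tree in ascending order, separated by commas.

Removing m splits the tree into components of sizes 6, 4, 2, 1; the largest is 6 ≤ ⌊14/2⌋ = 7.
Every other node leaves some component of size > 7, so the centroid is unique.

m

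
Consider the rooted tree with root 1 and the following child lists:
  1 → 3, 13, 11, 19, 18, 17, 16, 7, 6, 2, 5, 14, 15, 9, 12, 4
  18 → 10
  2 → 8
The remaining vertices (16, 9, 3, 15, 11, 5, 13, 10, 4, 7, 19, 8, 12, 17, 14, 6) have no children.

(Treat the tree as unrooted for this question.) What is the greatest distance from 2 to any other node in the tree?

3

A farthest node from 2 is 10.
The path 2 – 1 – 18 – 10 has 3 edges.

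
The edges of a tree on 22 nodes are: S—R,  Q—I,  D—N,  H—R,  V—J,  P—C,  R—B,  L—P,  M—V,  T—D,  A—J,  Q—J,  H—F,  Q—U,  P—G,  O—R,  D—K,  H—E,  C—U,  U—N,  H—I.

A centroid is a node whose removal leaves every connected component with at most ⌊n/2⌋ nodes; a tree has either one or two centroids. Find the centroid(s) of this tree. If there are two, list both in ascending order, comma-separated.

Q

Delete Q: the remaining components have sizes 9, 8, 4. Max 9 ≤ 11, so Q is a centroid.
No neighbour of Q does as well, so Q is the unique centroid.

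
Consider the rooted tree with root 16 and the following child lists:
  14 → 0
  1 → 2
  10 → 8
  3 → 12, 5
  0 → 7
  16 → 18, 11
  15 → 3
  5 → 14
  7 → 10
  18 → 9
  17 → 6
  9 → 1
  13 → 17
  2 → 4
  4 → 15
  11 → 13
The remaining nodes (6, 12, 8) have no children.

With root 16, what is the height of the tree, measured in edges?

13

8 sits deepest: 16 – 18 – 9 – 1 – 2 – 4 – 15 – 3 – 5 – 14 – 0 – 7 – 10 – 8 — 13 edges from the root.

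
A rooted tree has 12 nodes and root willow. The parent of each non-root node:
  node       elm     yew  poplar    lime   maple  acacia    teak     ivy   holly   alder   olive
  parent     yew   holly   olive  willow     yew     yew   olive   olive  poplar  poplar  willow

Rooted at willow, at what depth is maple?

Path from willow to maple: willow → olive → poplar → holly → yew → maple, which has 5 edges.

5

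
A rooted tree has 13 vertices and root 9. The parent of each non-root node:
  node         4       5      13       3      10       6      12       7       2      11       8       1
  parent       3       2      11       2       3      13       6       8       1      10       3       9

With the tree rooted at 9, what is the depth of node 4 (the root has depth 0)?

Climbing from 4 to the root: 4 – 3 – 2 – 1 – 9. That's 4 steps.

4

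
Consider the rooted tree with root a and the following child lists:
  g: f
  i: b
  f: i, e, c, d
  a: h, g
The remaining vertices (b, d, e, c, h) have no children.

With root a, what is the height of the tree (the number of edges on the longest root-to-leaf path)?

4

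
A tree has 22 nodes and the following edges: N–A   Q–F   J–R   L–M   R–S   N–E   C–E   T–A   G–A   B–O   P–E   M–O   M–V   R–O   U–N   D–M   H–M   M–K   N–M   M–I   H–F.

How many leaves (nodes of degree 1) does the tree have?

Exactly 14 nodes have a single neighbour: B, C, D, G, I, J, K, L, P, Q, S, T, U, V.

14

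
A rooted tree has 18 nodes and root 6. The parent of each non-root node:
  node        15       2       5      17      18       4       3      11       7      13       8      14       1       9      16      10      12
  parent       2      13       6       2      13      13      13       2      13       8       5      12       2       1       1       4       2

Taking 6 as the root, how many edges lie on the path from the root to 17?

6–5–8–13–2–17 — 5 edges.

5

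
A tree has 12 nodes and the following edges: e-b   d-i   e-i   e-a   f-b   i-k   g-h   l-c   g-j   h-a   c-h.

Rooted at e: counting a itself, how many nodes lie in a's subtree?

The subtree rooted at a contains: a, h, c, g, l, j — 6 nodes.

6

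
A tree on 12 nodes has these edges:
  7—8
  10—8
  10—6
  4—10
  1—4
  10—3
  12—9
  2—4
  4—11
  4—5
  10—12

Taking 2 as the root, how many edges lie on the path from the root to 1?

Climbing from 1 to the root: 1–4–2. That's 2 steps.

2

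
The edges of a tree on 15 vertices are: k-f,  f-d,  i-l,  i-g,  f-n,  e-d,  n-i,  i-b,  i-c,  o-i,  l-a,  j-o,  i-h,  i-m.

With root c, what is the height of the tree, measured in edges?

e sits deepest: c – i – n – f – d – e — 5 edges from the root.

5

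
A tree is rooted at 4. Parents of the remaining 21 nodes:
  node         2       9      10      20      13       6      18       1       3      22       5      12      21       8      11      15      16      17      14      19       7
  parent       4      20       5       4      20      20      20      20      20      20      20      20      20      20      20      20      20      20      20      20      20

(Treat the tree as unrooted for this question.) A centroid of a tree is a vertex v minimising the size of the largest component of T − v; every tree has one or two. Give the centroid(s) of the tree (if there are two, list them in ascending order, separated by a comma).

Removing 20 splits the tree into components of sizes 2, 2, 1, 1, 1, 1, 1, 1, 1, 1, 1, 1, 1, 1, 1, 1, 1, 1, 1; the largest is 2 ≤ ⌊22/2⌋ = 11.
Every other node leaves some component of size > 11, so the centroid is unique.

20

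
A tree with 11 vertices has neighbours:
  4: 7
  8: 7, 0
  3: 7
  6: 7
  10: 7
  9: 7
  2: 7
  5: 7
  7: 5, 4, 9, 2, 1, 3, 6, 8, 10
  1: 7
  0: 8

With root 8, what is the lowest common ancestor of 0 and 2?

0's ancestor chain is 0, 8 and 2's is 2, 7, 8; they first meet at 8.

8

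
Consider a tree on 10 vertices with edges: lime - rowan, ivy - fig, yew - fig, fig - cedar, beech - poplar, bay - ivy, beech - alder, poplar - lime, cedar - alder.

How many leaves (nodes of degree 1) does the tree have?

3

Degree-1 nodes: bay, rowan, yew — 3 of them.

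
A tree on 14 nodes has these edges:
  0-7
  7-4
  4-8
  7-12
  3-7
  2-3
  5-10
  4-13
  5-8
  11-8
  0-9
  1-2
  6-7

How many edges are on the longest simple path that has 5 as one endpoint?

A farthest node from 5 is 1.
The path 5–8–4–7–3–2–1 has 6 edges.

6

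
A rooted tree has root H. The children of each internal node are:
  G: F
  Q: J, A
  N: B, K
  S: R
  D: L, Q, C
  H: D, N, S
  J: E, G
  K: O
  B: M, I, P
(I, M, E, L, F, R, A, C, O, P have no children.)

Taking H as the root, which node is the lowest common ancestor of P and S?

H

Ancestors of P (toward the root): P, B, N, H.
Ancestors of S: S, H.
The deepest node appearing in both lists is H.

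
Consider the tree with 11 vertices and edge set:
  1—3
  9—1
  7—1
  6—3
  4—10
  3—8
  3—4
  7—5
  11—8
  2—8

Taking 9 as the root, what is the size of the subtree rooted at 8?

The subtree rooted at 8 contains: 8, 2, 11 — 3 nodes.

3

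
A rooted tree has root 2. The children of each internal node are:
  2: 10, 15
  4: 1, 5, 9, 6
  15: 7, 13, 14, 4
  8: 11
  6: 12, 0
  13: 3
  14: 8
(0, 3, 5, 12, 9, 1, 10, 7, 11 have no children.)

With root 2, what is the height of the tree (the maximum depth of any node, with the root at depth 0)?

A deepest node is 12, reached by 2-15-4-6-12.
That path has 4 edges, so the height is 4.

4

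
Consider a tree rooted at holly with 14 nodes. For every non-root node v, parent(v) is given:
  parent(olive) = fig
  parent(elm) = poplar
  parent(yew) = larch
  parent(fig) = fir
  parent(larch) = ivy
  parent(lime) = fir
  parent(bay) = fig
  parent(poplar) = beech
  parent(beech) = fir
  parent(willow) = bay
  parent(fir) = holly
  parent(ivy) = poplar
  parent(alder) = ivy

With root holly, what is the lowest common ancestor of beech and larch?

Path beech→root: beech fir holly; path larch→root: larch ivy poplar beech fir holly.
First common node: beech.

beech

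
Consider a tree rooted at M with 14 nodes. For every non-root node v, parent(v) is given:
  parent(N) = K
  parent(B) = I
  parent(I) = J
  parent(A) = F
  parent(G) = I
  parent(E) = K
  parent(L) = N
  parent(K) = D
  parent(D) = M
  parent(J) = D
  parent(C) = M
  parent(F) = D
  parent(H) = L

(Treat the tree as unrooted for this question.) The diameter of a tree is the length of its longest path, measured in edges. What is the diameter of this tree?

7

A longest path is H - L - N - K - D - J - I - B, with 7 edges.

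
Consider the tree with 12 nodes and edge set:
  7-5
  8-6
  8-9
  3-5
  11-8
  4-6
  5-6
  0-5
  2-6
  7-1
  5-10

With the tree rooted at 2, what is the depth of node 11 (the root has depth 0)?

3

Path from 2 to 11: 2 → 6 → 8 → 11, which has 3 edges.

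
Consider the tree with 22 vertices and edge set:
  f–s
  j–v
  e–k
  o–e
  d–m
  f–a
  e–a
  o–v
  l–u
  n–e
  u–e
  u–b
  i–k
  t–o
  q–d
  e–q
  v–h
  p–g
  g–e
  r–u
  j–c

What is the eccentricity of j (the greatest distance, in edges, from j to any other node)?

6

Distances from j peak at 6, attained at s (m also at distance 6).
j – v – o – e – a – f – s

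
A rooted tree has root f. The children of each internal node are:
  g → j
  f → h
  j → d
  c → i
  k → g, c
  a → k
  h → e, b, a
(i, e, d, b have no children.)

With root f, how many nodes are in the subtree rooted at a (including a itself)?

a's subtree: {a, k, c, g, i, j, d}, size 7.

7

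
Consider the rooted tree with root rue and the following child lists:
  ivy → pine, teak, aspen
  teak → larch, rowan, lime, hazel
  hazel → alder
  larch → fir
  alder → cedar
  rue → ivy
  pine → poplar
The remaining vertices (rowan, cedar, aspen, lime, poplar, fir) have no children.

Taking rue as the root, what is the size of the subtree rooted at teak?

The subtree rooted at teak contains: teak, larch, rowan, hazel, lime, fir, alder, cedar — 8 nodes.

8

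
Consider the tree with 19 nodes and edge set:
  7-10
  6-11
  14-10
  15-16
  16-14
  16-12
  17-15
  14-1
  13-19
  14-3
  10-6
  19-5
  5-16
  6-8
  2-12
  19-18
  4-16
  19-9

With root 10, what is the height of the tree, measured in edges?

5

18 sits deepest: 10 → 14 → 16 → 5 → 19 → 18 — 5 edges from the root.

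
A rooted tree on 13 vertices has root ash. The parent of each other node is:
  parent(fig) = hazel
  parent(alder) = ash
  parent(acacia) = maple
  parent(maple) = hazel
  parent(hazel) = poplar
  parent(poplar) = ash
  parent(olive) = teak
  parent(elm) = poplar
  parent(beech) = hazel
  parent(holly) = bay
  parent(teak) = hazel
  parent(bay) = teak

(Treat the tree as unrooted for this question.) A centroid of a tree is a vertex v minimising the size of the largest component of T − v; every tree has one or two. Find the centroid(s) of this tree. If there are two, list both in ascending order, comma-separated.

If hazel is removed the pieces have sizes 4, 4, 2, 1, 1, all ≤ ⌊13/2⌋ = 6.
Every other node leaves some component of size > 6, so the centroid is unique.

hazel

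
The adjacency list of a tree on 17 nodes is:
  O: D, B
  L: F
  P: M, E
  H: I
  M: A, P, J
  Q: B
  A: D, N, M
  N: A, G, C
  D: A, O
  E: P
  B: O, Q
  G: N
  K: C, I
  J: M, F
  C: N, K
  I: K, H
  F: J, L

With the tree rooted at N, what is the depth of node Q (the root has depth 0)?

5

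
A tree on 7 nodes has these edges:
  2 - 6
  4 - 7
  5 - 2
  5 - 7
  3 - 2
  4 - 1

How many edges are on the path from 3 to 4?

4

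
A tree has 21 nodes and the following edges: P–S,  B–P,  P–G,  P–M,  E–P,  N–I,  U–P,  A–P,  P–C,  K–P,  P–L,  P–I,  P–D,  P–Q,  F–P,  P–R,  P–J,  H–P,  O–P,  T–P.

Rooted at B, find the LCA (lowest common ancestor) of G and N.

P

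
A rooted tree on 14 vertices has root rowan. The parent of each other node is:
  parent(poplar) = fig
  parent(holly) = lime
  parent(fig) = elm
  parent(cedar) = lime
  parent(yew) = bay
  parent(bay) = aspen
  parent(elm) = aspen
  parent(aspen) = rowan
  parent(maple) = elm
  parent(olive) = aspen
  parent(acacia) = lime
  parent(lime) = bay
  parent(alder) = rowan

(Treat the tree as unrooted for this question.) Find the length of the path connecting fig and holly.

5

The path is fig - elm - aspen - bay - lime - holly, which has 5 edges.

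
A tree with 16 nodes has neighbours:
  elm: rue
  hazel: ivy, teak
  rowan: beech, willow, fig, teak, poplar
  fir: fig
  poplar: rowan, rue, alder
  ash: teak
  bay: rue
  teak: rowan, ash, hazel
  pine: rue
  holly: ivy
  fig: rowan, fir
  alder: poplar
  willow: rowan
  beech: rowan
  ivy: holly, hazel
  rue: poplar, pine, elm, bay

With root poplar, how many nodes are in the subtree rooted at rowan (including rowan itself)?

10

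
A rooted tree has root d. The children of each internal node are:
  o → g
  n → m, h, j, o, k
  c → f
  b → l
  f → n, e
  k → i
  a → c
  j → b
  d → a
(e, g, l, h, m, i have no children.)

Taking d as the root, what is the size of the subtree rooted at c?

13

c's subtree: {c, f, n, e, j, h, k, o, m, b, i, g, l}, size 13.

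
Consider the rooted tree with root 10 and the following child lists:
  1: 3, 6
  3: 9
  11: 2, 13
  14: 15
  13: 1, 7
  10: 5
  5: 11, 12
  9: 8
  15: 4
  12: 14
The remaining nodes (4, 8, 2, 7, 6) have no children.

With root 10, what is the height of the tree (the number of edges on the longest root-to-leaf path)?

7

A deepest node is 8, reached by 10–5–11–13–1–3–9–8.
That path has 7 edges, so the height is 7.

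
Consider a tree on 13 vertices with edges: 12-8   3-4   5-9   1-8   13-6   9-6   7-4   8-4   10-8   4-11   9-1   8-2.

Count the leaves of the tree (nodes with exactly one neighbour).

8

Degree-1 nodes: 2, 3, 5, 7, 10, 11, 12, 13 — 8 of them.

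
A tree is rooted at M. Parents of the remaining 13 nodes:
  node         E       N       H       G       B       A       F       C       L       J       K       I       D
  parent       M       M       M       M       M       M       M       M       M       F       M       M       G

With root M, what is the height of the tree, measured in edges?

2

A deepest node is J, reached by M–F–J.
That path has 2 edges, so the height is 2.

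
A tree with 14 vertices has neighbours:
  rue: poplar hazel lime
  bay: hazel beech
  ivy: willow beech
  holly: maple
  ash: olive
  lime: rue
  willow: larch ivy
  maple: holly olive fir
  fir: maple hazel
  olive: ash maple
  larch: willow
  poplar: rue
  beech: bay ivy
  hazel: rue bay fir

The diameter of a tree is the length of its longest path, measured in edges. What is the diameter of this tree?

9

BFS from larch reaches ash last, at distance 9; BFS from ash confirms no node is farther.
Path: larch-willow-ivy-beech-bay-hazel-fir-maple-olive-ash.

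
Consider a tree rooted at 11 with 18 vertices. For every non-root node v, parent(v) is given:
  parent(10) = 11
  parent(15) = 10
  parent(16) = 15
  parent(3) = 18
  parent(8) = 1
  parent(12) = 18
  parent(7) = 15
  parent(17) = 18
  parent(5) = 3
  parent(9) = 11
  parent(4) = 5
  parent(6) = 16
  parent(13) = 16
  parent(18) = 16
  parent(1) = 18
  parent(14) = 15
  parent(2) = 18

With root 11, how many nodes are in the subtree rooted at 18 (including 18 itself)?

9

Descendants of 18 (including itself): 18, 3, 12, 1, 2, 17, 5, 8, 4. That's 9.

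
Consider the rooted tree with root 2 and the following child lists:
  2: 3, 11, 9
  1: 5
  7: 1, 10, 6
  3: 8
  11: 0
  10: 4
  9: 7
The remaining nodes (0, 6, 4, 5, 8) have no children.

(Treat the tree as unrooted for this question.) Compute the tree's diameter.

A longest path is 8–3–2–9–7–1–5, with 6 edges.

6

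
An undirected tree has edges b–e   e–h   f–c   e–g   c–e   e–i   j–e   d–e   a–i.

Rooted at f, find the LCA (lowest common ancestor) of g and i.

e

Ancestors of g (toward the root): g, e, c, f.
Ancestors of i: i, e, c, f.
The deepest node appearing in both lists is e.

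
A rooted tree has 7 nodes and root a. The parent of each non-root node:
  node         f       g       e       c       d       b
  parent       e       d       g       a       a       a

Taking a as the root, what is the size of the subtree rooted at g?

3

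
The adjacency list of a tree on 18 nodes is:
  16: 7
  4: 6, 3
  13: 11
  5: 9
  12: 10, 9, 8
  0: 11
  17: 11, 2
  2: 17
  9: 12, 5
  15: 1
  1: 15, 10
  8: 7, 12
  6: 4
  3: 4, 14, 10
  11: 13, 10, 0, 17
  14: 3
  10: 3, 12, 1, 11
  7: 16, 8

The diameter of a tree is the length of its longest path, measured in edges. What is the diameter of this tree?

BFS from 6 reaches 16 last, at distance 7; BFS from 16 confirms no node is farther.
Path: 6-4-3-10-12-8-7-16.

7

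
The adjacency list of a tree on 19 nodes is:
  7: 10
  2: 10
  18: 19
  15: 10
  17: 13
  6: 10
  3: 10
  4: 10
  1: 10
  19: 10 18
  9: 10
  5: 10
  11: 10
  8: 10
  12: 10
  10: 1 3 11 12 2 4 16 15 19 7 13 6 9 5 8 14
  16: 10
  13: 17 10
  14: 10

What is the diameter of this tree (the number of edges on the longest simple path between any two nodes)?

4

A longest path is 17 - 13 - 10 - 19 - 18, with 4 edges.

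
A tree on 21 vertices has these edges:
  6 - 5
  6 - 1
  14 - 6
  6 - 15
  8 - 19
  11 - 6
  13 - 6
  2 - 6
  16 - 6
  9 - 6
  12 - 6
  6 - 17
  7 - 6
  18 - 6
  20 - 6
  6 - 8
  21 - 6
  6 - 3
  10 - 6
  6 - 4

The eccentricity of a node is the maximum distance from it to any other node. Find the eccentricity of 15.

3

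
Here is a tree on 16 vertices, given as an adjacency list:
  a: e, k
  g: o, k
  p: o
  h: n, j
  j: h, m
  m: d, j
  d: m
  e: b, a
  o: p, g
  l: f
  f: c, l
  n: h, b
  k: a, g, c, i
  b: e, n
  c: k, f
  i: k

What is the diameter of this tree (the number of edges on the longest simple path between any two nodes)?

11

Starting from p, a farthest node is d at distance 11.
One longest path: p - o - g - k - a - e - b - n - h - j - m - d.
So the diameter is 11.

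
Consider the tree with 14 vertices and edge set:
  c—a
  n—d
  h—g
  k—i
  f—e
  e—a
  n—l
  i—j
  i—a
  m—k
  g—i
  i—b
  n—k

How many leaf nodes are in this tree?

The leaves are b, c, d, f, h, j, l, m.
That is 8 leaves.

8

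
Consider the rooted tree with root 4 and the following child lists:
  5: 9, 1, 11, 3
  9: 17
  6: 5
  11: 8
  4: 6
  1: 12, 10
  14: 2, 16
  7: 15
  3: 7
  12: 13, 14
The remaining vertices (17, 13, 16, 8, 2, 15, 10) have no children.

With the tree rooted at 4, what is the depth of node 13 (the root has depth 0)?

5

Path from 4 to 13: 4 → 6 → 5 → 1 → 12 → 13, which has 5 edges.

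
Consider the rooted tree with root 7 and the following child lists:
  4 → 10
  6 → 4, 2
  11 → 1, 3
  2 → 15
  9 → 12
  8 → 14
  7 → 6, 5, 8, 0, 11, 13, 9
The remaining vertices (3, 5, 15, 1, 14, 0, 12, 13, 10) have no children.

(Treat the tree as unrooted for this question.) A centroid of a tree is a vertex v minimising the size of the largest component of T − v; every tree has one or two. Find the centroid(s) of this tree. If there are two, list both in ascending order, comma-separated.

7

Removing 7 splits the tree into components of sizes 5, 3, 2, 2, 1, 1, 1; the largest is 5 ≤ ⌊16/2⌋ = 8.
No neighbour of 7 does as well, so 7 is the unique centroid.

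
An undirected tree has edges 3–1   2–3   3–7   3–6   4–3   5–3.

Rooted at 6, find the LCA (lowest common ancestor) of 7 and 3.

3

7's ancestor chain is 7, 3, 6 and 3's is 3, 6; they first meet at 3.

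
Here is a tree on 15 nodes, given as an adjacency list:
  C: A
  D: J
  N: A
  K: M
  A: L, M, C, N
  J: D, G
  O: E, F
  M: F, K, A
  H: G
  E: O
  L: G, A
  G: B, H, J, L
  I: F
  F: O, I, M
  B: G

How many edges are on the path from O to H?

6

Walking from O: O – F – M – A – L – G – H. Length 6.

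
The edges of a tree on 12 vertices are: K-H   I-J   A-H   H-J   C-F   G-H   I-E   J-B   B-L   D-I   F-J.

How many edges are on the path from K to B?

3

K – H – J – B: 3 edges.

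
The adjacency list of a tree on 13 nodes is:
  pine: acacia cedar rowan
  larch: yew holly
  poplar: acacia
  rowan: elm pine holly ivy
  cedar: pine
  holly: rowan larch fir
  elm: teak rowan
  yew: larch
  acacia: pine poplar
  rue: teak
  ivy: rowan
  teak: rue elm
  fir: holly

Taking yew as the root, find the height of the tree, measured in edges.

6

The longest root-to-leaf path is yew → larch → holly → rowan → pine → acacia → poplar (6 edges).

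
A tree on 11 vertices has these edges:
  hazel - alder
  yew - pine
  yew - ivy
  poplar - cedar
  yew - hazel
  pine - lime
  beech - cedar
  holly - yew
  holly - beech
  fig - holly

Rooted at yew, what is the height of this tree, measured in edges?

A deepest node is poplar, reached by yew-holly-beech-cedar-poplar.
That path has 4 edges, so the height is 4.

4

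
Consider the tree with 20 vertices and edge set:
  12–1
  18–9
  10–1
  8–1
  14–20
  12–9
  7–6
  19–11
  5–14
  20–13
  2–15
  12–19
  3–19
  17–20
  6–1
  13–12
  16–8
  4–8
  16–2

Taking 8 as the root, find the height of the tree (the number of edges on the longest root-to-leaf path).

6

The longest root-to-leaf path is 8 → 1 → 12 → 13 → 20 → 14 → 5 (6 edges).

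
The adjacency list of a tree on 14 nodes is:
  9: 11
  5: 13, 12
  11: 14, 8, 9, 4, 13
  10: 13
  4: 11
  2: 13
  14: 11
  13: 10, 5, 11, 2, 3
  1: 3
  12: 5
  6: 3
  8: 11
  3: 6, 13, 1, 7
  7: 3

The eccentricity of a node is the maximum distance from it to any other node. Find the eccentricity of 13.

The node farthest from 13 is 14 (8, 6, 7, 1, 4, 12, 9 also at distance 2), via 13 – 11 – 14 — 2 edges.

2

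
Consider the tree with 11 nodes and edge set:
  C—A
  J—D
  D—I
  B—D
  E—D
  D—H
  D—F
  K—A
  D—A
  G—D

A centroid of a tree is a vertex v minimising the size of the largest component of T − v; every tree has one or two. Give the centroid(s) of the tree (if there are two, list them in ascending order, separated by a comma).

D

If D is removed the pieces have sizes 3, 1, 1, 1, 1, 1, 1, 1, all ≤ ⌊11/2⌋ = 5.
No neighbour of D does as well, so D is the unique centroid.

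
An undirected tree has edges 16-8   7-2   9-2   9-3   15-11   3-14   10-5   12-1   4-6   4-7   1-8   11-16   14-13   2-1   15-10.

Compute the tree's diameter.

11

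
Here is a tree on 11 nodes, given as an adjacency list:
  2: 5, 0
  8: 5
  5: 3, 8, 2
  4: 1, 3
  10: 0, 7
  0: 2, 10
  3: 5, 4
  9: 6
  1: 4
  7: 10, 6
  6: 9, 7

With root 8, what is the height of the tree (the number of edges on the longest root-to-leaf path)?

7

9 sits deepest: 8-5-2-0-10-7-6-9 — 7 edges from the root.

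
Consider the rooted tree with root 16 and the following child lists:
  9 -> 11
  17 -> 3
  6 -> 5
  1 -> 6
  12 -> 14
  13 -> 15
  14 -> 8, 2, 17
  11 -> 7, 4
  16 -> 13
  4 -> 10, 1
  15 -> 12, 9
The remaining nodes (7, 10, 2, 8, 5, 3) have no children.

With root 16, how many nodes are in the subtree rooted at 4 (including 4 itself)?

Descendants of 4 (including itself): 4, 1, 10, 6, 5. That's 5.

5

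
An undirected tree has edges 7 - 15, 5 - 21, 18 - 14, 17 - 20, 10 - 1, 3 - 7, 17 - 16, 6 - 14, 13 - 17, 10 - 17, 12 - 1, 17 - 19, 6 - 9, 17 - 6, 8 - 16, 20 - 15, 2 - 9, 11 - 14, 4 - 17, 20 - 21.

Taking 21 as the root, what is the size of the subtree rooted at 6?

6

The subtree rooted at 6 contains: 6, 9, 14, 2, 11, 18 — 6 nodes.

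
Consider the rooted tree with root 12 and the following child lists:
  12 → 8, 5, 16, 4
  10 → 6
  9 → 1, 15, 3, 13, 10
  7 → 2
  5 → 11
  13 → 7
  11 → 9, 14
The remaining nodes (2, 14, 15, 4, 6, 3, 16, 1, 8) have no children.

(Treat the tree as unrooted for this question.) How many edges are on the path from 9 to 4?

4

9–11–5–12–4: 4 edges.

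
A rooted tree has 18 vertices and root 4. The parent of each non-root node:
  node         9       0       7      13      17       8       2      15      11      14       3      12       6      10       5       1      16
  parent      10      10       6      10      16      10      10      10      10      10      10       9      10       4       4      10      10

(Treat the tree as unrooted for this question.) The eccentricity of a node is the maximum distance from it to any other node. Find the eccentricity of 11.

3

A farthest node from 11 is 5 (17, 7, 12 also at distance 3).
The path 11–10–4–5 has 3 edges.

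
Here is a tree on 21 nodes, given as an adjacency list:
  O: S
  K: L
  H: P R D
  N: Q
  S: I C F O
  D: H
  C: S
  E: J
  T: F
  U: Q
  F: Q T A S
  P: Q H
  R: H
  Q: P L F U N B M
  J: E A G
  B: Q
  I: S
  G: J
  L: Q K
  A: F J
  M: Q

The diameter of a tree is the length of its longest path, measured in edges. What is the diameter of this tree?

7

A longest path is D–H–P–Q–F–A–J–E, with 7 edges.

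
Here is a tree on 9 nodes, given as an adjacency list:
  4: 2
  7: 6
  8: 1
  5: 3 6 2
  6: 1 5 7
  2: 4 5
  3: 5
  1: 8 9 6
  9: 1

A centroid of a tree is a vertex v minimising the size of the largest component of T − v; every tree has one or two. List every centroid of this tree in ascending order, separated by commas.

6

Delete 6: the remaining components have sizes 4, 3, 1. Max 4 ≤ 4, so 6 is a centroid.
No neighbour of 6 does as well, so 6 is the unique centroid.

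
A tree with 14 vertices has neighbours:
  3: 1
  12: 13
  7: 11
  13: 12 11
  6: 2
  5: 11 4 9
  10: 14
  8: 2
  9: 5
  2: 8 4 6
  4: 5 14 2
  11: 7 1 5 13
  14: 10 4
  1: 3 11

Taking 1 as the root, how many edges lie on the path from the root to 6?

1 – 11 – 5 – 4 – 2 – 6 — 5 edges.

5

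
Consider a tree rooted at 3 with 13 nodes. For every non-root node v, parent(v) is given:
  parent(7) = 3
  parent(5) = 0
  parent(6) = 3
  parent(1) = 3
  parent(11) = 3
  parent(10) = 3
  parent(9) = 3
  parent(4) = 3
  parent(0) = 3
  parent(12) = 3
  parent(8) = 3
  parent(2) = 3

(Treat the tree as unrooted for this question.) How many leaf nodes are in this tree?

11

The leaves are 1, 2, 4, 5, 6, 7, 8, 9, 10, 11, 12.
That is 11 leaves.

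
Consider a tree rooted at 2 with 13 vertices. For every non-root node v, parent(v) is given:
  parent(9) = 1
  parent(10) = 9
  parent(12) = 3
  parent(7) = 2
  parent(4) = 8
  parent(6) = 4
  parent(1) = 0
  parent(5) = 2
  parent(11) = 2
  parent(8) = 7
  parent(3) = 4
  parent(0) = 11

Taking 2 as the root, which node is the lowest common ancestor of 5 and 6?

Ancestors of 5 (toward the root): 5, 2.
Ancestors of 6: 6, 4, 8, 7, 2.
The deepest node appearing in both lists is 2.

2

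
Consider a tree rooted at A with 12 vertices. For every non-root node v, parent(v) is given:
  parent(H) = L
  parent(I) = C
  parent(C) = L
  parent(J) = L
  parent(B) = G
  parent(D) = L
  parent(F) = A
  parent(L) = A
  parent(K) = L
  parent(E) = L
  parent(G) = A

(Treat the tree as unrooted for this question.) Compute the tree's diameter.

5

A longest path is B–G–A–L–C–I, with 5 edges.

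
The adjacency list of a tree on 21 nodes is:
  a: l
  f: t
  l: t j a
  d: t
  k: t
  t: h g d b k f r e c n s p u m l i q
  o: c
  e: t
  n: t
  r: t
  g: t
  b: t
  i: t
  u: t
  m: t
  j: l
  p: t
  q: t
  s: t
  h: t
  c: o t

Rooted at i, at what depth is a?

Climbing from a to the root: a – l – t – i. That's 3 steps.

3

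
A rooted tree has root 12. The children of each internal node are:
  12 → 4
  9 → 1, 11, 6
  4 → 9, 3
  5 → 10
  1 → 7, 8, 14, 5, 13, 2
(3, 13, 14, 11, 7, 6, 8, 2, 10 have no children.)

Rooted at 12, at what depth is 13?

12 → 4 → 9 → 1 → 13 — 4 edges.

4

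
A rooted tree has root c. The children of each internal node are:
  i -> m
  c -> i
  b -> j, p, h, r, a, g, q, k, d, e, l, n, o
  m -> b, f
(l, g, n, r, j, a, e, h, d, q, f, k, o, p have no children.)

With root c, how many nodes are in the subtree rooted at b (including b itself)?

14

Descendants of b (including itself): b, r, l, a, n, o, j, k, h, q, d, e, p, g. That's 14.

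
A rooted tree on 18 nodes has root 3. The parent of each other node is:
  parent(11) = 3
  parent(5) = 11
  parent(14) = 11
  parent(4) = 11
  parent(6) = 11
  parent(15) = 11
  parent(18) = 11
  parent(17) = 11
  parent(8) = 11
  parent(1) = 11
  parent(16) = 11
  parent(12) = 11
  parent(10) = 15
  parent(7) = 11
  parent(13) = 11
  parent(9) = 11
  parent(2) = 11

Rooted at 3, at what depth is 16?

2

Path from 3 to 16: 3–11–16, which has 2 edges.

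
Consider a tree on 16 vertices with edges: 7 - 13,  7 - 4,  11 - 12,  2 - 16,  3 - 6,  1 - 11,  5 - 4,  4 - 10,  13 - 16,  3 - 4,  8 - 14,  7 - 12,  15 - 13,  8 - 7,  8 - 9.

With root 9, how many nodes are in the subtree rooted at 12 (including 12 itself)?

3

Descendants of 12 (including itself): 12, 11, 1. That's 3.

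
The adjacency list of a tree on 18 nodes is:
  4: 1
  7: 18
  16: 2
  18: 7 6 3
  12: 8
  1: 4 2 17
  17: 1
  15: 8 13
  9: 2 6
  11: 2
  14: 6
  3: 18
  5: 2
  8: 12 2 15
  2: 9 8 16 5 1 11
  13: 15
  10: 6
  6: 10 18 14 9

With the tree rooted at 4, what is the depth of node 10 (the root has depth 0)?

5

Climbing from 10 to the root: 10–6–9–2–1–4. That's 5 steps.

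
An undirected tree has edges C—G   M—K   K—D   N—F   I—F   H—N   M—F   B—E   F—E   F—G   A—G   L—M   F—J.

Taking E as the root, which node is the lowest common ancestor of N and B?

Ancestors of N (toward the root): N, F, E.
Ancestors of B: B, E.
The deepest node appearing in both lists is E.

E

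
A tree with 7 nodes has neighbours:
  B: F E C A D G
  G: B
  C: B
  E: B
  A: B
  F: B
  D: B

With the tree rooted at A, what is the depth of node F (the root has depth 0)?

2

Climbing from F to the root: F – B – A. That's 2 steps.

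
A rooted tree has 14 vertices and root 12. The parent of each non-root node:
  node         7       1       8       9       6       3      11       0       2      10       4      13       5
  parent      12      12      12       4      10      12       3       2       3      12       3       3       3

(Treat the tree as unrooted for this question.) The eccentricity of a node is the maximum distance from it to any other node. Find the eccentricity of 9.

5

The node farthest from 9 is 6, via 9-4-3-12-10-6 — 5 edges.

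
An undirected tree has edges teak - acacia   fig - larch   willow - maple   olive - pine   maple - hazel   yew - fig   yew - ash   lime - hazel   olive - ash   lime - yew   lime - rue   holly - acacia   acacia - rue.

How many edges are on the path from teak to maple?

The path is teak – acacia – rue – lime – hazel – maple, which has 5 edges.

5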